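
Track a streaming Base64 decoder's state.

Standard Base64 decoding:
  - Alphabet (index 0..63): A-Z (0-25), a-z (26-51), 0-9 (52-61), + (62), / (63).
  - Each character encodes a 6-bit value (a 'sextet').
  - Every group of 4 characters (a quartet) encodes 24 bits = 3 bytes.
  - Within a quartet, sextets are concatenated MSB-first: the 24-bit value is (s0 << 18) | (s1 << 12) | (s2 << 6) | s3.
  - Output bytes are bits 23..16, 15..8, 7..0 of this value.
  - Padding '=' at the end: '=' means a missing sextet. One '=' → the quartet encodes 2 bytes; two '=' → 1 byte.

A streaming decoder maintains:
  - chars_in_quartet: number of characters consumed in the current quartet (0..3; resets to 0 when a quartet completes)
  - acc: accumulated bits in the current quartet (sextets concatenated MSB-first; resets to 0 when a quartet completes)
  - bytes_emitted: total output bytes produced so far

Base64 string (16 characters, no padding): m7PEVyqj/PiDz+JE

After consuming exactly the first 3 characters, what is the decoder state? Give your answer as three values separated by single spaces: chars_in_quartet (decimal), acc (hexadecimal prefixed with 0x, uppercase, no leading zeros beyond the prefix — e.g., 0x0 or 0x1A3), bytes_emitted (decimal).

Answer: 3 0x26ECF 0

Derivation:
After char 0 ('m'=38): chars_in_quartet=1 acc=0x26 bytes_emitted=0
After char 1 ('7'=59): chars_in_quartet=2 acc=0x9BB bytes_emitted=0
After char 2 ('P'=15): chars_in_quartet=3 acc=0x26ECF bytes_emitted=0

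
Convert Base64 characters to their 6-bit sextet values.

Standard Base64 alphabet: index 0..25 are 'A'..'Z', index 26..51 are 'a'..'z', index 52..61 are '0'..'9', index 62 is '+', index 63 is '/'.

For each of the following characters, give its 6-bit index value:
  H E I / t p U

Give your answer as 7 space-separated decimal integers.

'H': A..Z range, ord('H') − ord('A') = 7
'E': A..Z range, ord('E') − ord('A') = 4
'I': A..Z range, ord('I') − ord('A') = 8
'/': index 63
't': a..z range, 26 + ord('t') − ord('a') = 45
'p': a..z range, 26 + ord('p') − ord('a') = 41
'U': A..Z range, ord('U') − ord('A') = 20

Answer: 7 4 8 63 45 41 20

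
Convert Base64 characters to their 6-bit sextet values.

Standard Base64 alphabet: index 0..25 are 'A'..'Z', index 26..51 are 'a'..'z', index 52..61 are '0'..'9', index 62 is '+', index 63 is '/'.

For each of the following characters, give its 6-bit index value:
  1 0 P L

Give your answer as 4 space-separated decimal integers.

Answer: 53 52 15 11

Derivation:
'1': 0..9 range, 52 + ord('1') − ord('0') = 53
'0': 0..9 range, 52 + ord('0') − ord('0') = 52
'P': A..Z range, ord('P') − ord('A') = 15
'L': A..Z range, ord('L') − ord('A') = 11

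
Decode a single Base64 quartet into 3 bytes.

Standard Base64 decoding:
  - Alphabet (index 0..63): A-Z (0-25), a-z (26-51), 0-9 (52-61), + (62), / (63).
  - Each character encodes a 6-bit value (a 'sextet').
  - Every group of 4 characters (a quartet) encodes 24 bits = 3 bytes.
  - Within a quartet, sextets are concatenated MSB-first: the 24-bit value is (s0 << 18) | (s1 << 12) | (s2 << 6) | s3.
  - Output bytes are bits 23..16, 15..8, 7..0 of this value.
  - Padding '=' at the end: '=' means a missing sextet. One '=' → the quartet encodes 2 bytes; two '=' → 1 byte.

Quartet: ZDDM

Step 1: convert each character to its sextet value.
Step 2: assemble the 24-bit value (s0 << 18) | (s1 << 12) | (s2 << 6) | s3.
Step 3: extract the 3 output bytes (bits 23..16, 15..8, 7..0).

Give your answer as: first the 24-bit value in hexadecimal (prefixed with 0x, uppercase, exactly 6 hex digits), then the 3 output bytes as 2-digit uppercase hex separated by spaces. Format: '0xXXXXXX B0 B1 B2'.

Answer: 0x6430CC 64 30 CC

Derivation:
Sextets: Z=25, D=3, D=3, M=12
24-bit: (25<<18) | (3<<12) | (3<<6) | 12
      = 0x640000 | 0x003000 | 0x0000C0 | 0x00000C
      = 0x6430CC
Bytes: (v>>16)&0xFF=64, (v>>8)&0xFF=30, v&0xFF=CC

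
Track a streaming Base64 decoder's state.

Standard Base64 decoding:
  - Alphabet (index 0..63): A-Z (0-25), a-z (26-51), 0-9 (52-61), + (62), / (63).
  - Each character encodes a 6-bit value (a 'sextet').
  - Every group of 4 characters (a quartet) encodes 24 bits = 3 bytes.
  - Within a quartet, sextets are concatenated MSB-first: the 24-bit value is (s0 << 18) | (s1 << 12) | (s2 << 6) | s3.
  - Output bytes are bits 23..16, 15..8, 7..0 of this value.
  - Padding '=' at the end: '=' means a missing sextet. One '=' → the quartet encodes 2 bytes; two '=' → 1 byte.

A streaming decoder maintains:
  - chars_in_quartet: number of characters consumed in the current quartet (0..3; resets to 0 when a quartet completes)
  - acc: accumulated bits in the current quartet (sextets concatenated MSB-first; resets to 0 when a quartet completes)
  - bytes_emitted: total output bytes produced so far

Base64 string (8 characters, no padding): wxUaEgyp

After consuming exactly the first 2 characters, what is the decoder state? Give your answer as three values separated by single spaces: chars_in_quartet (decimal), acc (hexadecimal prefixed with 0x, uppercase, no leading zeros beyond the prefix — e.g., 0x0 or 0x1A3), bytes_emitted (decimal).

After char 0 ('w'=48): chars_in_quartet=1 acc=0x30 bytes_emitted=0
After char 1 ('x'=49): chars_in_quartet=2 acc=0xC31 bytes_emitted=0

Answer: 2 0xC31 0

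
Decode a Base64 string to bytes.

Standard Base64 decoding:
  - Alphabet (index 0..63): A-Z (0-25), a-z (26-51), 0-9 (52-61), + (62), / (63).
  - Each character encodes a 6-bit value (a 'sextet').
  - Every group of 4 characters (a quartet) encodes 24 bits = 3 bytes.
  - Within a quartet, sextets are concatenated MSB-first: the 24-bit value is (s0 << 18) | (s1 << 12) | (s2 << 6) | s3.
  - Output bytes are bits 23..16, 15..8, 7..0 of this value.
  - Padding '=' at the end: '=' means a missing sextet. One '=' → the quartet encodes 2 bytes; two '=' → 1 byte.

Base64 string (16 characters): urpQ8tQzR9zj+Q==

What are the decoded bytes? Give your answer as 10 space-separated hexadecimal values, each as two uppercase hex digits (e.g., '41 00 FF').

After char 0 ('u'=46): chars_in_quartet=1 acc=0x2E bytes_emitted=0
After char 1 ('r'=43): chars_in_quartet=2 acc=0xBAB bytes_emitted=0
After char 2 ('p'=41): chars_in_quartet=3 acc=0x2EAE9 bytes_emitted=0
After char 3 ('Q'=16): chars_in_quartet=4 acc=0xBABA50 -> emit BA BA 50, reset; bytes_emitted=3
After char 4 ('8'=60): chars_in_quartet=1 acc=0x3C bytes_emitted=3
After char 5 ('t'=45): chars_in_quartet=2 acc=0xF2D bytes_emitted=3
After char 6 ('Q'=16): chars_in_quartet=3 acc=0x3CB50 bytes_emitted=3
After char 7 ('z'=51): chars_in_quartet=4 acc=0xF2D433 -> emit F2 D4 33, reset; bytes_emitted=6
After char 8 ('R'=17): chars_in_quartet=1 acc=0x11 bytes_emitted=6
After char 9 ('9'=61): chars_in_quartet=2 acc=0x47D bytes_emitted=6
After char 10 ('z'=51): chars_in_quartet=3 acc=0x11F73 bytes_emitted=6
After char 11 ('j'=35): chars_in_quartet=4 acc=0x47DCE3 -> emit 47 DC E3, reset; bytes_emitted=9
After char 12 ('+'=62): chars_in_quartet=1 acc=0x3E bytes_emitted=9
After char 13 ('Q'=16): chars_in_quartet=2 acc=0xF90 bytes_emitted=9
Padding '==': partial quartet acc=0xF90 -> emit F9; bytes_emitted=10

Answer: BA BA 50 F2 D4 33 47 DC E3 F9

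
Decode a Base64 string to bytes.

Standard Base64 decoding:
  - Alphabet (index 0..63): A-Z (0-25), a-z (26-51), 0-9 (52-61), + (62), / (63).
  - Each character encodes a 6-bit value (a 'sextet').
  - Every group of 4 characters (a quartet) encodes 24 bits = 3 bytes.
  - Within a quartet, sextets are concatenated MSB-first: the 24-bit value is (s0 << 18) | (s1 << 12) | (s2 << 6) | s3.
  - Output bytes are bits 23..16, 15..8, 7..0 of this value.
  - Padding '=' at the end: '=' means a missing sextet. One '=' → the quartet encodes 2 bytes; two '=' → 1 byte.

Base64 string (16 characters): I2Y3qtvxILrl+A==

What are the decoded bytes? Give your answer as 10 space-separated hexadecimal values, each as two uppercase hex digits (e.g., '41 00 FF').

After char 0 ('I'=8): chars_in_quartet=1 acc=0x8 bytes_emitted=0
After char 1 ('2'=54): chars_in_quartet=2 acc=0x236 bytes_emitted=0
After char 2 ('Y'=24): chars_in_quartet=3 acc=0x8D98 bytes_emitted=0
After char 3 ('3'=55): chars_in_quartet=4 acc=0x236637 -> emit 23 66 37, reset; bytes_emitted=3
After char 4 ('q'=42): chars_in_quartet=1 acc=0x2A bytes_emitted=3
After char 5 ('t'=45): chars_in_quartet=2 acc=0xAAD bytes_emitted=3
After char 6 ('v'=47): chars_in_quartet=3 acc=0x2AB6F bytes_emitted=3
After char 7 ('x'=49): chars_in_quartet=4 acc=0xAADBF1 -> emit AA DB F1, reset; bytes_emitted=6
After char 8 ('I'=8): chars_in_quartet=1 acc=0x8 bytes_emitted=6
After char 9 ('L'=11): chars_in_quartet=2 acc=0x20B bytes_emitted=6
After char 10 ('r'=43): chars_in_quartet=3 acc=0x82EB bytes_emitted=6
After char 11 ('l'=37): chars_in_quartet=4 acc=0x20BAE5 -> emit 20 BA E5, reset; bytes_emitted=9
After char 12 ('+'=62): chars_in_quartet=1 acc=0x3E bytes_emitted=9
After char 13 ('A'=0): chars_in_quartet=2 acc=0xF80 bytes_emitted=9
Padding '==': partial quartet acc=0xF80 -> emit F8; bytes_emitted=10

Answer: 23 66 37 AA DB F1 20 BA E5 F8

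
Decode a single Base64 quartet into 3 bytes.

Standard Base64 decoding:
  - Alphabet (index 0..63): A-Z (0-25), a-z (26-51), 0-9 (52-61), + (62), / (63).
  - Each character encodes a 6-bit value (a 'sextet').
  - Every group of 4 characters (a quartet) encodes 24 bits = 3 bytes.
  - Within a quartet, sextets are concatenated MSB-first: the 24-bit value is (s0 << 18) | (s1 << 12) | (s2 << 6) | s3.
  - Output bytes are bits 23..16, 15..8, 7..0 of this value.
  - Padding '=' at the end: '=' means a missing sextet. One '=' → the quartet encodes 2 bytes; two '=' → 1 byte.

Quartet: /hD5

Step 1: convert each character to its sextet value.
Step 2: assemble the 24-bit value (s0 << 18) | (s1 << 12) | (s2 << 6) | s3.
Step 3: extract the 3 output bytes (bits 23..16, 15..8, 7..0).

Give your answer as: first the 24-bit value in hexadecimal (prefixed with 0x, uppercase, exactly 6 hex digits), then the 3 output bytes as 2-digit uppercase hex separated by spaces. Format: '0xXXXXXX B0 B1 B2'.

Sextets: /=63, h=33, D=3, 5=57
24-bit: (63<<18) | (33<<12) | (3<<6) | 57
      = 0xFC0000 | 0x021000 | 0x0000C0 | 0x000039
      = 0xFE10F9
Bytes: (v>>16)&0xFF=FE, (v>>8)&0xFF=10, v&0xFF=F9

Answer: 0xFE10F9 FE 10 F9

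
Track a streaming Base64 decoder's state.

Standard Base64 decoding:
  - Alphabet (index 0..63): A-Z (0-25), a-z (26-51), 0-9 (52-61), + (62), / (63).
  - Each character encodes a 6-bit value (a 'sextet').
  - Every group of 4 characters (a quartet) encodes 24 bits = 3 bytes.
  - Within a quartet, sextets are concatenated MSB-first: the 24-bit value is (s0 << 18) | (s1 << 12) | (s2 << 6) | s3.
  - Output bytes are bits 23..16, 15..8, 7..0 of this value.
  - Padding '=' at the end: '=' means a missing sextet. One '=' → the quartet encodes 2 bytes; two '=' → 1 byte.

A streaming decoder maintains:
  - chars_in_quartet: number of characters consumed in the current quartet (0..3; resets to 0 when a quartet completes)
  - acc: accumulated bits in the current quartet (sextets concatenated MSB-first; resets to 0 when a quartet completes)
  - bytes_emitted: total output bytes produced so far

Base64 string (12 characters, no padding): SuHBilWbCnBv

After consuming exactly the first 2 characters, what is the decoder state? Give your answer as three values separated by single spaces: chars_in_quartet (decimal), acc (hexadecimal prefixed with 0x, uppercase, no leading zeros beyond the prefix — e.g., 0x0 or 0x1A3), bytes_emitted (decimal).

Answer: 2 0x4AE 0

Derivation:
After char 0 ('S'=18): chars_in_quartet=1 acc=0x12 bytes_emitted=0
After char 1 ('u'=46): chars_in_quartet=2 acc=0x4AE bytes_emitted=0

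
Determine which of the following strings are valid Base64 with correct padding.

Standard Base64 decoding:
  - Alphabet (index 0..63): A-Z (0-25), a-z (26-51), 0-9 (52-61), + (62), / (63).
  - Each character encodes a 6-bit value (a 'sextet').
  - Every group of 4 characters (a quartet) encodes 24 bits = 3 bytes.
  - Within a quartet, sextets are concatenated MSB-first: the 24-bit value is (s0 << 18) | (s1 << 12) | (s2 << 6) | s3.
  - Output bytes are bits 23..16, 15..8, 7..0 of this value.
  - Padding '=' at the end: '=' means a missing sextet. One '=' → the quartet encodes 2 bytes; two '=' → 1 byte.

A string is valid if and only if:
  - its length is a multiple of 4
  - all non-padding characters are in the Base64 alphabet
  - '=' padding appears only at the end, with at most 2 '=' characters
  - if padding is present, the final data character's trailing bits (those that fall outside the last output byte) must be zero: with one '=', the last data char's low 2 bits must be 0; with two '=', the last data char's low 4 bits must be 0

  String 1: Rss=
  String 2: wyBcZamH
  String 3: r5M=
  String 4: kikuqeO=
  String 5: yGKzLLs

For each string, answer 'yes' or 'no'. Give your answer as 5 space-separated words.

String 1: 'Rss=' → valid
String 2: 'wyBcZamH' → valid
String 3: 'r5M=' → valid
String 4: 'kikuqeO=' → invalid (bad trailing bits)
String 5: 'yGKzLLs' → invalid (len=7 not mult of 4)

Answer: yes yes yes no no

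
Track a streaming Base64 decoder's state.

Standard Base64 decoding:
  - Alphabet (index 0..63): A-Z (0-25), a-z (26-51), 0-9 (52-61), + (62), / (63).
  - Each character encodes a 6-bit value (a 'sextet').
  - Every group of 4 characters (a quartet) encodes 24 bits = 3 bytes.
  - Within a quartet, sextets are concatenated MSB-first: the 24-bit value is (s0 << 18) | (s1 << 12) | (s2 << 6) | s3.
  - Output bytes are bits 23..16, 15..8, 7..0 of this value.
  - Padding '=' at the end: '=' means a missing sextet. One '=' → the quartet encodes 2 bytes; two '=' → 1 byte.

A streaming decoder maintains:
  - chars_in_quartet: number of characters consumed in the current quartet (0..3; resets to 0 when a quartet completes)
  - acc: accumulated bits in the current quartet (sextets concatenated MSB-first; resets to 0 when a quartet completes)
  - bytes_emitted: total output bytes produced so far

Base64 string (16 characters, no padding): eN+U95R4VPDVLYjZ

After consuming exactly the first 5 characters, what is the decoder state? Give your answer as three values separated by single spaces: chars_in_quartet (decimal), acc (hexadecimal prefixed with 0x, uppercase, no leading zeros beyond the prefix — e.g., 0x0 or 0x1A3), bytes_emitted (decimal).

After char 0 ('e'=30): chars_in_quartet=1 acc=0x1E bytes_emitted=0
After char 1 ('N'=13): chars_in_quartet=2 acc=0x78D bytes_emitted=0
After char 2 ('+'=62): chars_in_quartet=3 acc=0x1E37E bytes_emitted=0
After char 3 ('U'=20): chars_in_quartet=4 acc=0x78DF94 -> emit 78 DF 94, reset; bytes_emitted=3
After char 4 ('9'=61): chars_in_quartet=1 acc=0x3D bytes_emitted=3

Answer: 1 0x3D 3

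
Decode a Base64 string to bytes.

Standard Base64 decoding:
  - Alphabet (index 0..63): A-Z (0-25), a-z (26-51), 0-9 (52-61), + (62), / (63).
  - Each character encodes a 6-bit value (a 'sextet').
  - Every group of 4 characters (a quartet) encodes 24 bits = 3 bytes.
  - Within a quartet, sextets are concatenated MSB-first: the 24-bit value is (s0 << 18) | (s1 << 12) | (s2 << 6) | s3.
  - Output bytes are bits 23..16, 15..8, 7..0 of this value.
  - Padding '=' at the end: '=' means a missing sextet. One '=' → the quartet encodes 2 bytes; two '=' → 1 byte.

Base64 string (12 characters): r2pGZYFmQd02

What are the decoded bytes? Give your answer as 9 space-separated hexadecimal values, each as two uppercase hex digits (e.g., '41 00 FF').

After char 0 ('r'=43): chars_in_quartet=1 acc=0x2B bytes_emitted=0
After char 1 ('2'=54): chars_in_quartet=2 acc=0xAF6 bytes_emitted=0
After char 2 ('p'=41): chars_in_quartet=3 acc=0x2BDA9 bytes_emitted=0
After char 3 ('G'=6): chars_in_quartet=4 acc=0xAF6A46 -> emit AF 6A 46, reset; bytes_emitted=3
After char 4 ('Z'=25): chars_in_quartet=1 acc=0x19 bytes_emitted=3
After char 5 ('Y'=24): chars_in_quartet=2 acc=0x658 bytes_emitted=3
After char 6 ('F'=5): chars_in_quartet=3 acc=0x19605 bytes_emitted=3
After char 7 ('m'=38): chars_in_quartet=4 acc=0x658166 -> emit 65 81 66, reset; bytes_emitted=6
After char 8 ('Q'=16): chars_in_quartet=1 acc=0x10 bytes_emitted=6
After char 9 ('d'=29): chars_in_quartet=2 acc=0x41D bytes_emitted=6
After char 10 ('0'=52): chars_in_quartet=3 acc=0x10774 bytes_emitted=6
After char 11 ('2'=54): chars_in_quartet=4 acc=0x41DD36 -> emit 41 DD 36, reset; bytes_emitted=9

Answer: AF 6A 46 65 81 66 41 DD 36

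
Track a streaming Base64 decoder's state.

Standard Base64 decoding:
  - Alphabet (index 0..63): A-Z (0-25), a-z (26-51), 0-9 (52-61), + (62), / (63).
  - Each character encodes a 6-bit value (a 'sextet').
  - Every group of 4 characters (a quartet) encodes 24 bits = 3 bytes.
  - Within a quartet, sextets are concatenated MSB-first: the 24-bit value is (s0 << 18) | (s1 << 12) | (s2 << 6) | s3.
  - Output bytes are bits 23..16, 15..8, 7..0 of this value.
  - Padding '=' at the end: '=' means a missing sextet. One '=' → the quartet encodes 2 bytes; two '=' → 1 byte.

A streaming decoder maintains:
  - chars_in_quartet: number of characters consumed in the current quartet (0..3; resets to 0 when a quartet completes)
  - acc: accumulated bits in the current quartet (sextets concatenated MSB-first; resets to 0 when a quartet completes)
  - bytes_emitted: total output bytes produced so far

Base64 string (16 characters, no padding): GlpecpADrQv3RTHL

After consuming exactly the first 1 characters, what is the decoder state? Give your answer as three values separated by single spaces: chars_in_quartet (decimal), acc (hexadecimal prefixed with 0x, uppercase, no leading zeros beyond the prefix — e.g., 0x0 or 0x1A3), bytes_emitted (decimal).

After char 0 ('G'=6): chars_in_quartet=1 acc=0x6 bytes_emitted=0

Answer: 1 0x6 0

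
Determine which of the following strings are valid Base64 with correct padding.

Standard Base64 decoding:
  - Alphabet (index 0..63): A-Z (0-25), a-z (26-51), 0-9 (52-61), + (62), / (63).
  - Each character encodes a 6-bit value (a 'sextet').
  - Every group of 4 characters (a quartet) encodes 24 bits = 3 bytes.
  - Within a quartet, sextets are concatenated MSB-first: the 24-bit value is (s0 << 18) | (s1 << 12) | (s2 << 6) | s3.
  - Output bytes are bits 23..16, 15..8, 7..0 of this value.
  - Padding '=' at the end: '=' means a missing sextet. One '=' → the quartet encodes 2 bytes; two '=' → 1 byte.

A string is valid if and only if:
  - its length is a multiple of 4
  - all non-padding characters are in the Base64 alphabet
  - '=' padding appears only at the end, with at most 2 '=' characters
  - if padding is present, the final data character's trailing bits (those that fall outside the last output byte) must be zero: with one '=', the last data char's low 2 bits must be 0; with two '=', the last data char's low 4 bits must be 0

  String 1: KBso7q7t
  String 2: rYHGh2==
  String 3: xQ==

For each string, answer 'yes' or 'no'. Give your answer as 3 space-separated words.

String 1: 'KBso7q7t' → valid
String 2: 'rYHGh2==' → invalid (bad trailing bits)
String 3: 'xQ==' → valid

Answer: yes no yes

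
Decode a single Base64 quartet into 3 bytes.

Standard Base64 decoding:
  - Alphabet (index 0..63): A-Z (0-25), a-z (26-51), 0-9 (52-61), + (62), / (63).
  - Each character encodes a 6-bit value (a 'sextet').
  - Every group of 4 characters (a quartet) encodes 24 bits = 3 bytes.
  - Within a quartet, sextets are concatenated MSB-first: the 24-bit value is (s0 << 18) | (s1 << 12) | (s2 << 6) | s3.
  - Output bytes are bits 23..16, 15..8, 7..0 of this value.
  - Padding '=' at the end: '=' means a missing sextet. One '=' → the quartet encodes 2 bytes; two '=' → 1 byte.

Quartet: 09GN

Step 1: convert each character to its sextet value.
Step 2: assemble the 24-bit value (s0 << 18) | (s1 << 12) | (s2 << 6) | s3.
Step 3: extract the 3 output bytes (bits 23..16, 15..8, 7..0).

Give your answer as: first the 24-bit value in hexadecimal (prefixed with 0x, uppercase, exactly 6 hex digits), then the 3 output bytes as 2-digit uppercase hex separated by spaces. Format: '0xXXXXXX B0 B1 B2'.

Sextets: 0=52, 9=61, G=6, N=13
24-bit: (52<<18) | (61<<12) | (6<<6) | 13
      = 0xD00000 | 0x03D000 | 0x000180 | 0x00000D
      = 0xD3D18D
Bytes: (v>>16)&0xFF=D3, (v>>8)&0xFF=D1, v&0xFF=8D

Answer: 0xD3D18D D3 D1 8D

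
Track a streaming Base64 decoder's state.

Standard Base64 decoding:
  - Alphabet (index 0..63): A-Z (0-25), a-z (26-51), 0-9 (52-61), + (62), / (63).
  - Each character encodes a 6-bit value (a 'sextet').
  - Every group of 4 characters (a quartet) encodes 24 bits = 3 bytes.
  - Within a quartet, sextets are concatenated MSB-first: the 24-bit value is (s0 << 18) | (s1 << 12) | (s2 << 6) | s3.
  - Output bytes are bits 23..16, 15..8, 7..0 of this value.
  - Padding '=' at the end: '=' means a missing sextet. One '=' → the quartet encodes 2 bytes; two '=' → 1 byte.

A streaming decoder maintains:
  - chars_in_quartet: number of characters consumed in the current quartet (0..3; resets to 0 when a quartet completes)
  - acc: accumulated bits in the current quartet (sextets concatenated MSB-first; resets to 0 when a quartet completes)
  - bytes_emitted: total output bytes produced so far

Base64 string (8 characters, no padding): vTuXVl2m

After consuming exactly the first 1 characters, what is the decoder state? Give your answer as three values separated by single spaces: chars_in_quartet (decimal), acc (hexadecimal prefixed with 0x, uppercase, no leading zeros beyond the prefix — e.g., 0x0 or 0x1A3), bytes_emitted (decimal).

Answer: 1 0x2F 0

Derivation:
After char 0 ('v'=47): chars_in_quartet=1 acc=0x2F bytes_emitted=0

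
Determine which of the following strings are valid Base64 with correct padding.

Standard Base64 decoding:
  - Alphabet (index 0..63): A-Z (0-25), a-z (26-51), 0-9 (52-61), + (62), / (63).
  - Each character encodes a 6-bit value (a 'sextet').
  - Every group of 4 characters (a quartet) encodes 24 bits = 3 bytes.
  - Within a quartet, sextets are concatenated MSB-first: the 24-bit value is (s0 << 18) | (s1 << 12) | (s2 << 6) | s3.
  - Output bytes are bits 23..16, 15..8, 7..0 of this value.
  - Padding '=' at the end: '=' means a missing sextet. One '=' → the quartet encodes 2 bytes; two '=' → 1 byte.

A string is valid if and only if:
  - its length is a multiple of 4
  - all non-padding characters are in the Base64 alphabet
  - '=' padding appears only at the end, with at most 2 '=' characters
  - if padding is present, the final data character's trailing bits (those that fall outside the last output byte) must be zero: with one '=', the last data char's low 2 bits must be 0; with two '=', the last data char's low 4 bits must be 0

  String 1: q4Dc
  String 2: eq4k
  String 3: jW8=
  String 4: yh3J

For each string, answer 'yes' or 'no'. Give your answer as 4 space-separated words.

Answer: yes yes yes yes

Derivation:
String 1: 'q4Dc' → valid
String 2: 'eq4k' → valid
String 3: 'jW8=' → valid
String 4: 'yh3J' → valid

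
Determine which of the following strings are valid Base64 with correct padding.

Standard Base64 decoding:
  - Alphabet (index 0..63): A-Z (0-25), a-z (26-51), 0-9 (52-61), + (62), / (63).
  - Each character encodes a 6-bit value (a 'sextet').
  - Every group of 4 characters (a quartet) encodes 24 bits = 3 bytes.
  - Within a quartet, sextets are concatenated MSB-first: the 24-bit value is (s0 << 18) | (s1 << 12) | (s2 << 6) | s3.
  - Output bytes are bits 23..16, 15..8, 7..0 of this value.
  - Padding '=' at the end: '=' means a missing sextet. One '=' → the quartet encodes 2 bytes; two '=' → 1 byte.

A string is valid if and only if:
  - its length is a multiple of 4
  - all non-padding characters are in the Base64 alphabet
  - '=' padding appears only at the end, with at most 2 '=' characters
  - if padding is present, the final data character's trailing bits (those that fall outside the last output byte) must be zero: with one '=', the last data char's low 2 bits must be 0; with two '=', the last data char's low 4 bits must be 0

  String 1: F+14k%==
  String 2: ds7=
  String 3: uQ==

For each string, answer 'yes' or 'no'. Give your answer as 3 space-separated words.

String 1: 'F+14k%==' → invalid (bad char(s): ['%'])
String 2: 'ds7=' → invalid (bad trailing bits)
String 3: 'uQ==' → valid

Answer: no no yes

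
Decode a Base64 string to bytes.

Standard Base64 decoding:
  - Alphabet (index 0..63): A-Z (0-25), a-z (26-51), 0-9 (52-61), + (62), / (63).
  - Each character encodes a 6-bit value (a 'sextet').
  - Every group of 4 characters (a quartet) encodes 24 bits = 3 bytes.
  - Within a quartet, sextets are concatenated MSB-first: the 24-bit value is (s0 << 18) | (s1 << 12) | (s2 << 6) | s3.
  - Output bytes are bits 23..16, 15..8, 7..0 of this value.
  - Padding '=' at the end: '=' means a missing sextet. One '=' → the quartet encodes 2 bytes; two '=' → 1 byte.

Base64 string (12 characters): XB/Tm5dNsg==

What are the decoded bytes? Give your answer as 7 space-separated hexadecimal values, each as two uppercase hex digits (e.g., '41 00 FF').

Answer: 5C 1F D3 9B 97 4D B2

Derivation:
After char 0 ('X'=23): chars_in_quartet=1 acc=0x17 bytes_emitted=0
After char 1 ('B'=1): chars_in_quartet=2 acc=0x5C1 bytes_emitted=0
After char 2 ('/'=63): chars_in_quartet=3 acc=0x1707F bytes_emitted=0
After char 3 ('T'=19): chars_in_quartet=4 acc=0x5C1FD3 -> emit 5C 1F D3, reset; bytes_emitted=3
After char 4 ('m'=38): chars_in_quartet=1 acc=0x26 bytes_emitted=3
After char 5 ('5'=57): chars_in_quartet=2 acc=0x9B9 bytes_emitted=3
After char 6 ('d'=29): chars_in_quartet=3 acc=0x26E5D bytes_emitted=3
After char 7 ('N'=13): chars_in_quartet=4 acc=0x9B974D -> emit 9B 97 4D, reset; bytes_emitted=6
After char 8 ('s'=44): chars_in_quartet=1 acc=0x2C bytes_emitted=6
After char 9 ('g'=32): chars_in_quartet=2 acc=0xB20 bytes_emitted=6
Padding '==': partial quartet acc=0xB20 -> emit B2; bytes_emitted=7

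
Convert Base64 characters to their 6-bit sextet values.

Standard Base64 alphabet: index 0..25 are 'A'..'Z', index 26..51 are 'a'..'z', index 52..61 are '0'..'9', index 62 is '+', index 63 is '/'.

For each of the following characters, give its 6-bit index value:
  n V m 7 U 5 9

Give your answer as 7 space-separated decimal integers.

Answer: 39 21 38 59 20 57 61

Derivation:
'n': a..z range, 26 + ord('n') − ord('a') = 39
'V': A..Z range, ord('V') − ord('A') = 21
'm': a..z range, 26 + ord('m') − ord('a') = 38
'7': 0..9 range, 52 + ord('7') − ord('0') = 59
'U': A..Z range, ord('U') − ord('A') = 20
'5': 0..9 range, 52 + ord('5') − ord('0') = 57
'9': 0..9 range, 52 + ord('9') − ord('0') = 61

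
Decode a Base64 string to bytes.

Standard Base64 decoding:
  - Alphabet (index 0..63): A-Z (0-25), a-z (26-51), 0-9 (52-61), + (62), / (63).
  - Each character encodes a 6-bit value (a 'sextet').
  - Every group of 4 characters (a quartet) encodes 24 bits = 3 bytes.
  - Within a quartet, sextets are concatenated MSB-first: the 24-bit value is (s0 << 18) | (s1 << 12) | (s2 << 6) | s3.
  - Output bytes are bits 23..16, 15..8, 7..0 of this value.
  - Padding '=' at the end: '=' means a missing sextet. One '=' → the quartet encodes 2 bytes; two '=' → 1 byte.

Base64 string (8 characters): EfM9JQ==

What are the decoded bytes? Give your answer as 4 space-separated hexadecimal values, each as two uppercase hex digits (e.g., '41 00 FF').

Answer: 11 F3 3D 25

Derivation:
After char 0 ('E'=4): chars_in_quartet=1 acc=0x4 bytes_emitted=0
After char 1 ('f'=31): chars_in_quartet=2 acc=0x11F bytes_emitted=0
After char 2 ('M'=12): chars_in_quartet=3 acc=0x47CC bytes_emitted=0
After char 3 ('9'=61): chars_in_quartet=4 acc=0x11F33D -> emit 11 F3 3D, reset; bytes_emitted=3
After char 4 ('J'=9): chars_in_quartet=1 acc=0x9 bytes_emitted=3
After char 5 ('Q'=16): chars_in_quartet=2 acc=0x250 bytes_emitted=3
Padding '==': partial quartet acc=0x250 -> emit 25; bytes_emitted=4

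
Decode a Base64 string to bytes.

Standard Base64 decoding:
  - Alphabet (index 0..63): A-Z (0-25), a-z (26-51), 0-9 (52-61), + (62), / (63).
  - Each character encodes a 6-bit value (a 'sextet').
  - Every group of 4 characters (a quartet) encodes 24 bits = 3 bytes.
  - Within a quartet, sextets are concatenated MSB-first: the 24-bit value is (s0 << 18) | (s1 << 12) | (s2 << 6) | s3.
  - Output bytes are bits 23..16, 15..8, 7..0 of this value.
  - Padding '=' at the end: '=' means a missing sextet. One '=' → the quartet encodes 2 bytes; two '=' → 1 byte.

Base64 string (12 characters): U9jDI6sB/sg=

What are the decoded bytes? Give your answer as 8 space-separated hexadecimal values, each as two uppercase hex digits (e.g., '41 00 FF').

Answer: 53 D8 C3 23 AB 01 FE C8

Derivation:
After char 0 ('U'=20): chars_in_quartet=1 acc=0x14 bytes_emitted=0
After char 1 ('9'=61): chars_in_quartet=2 acc=0x53D bytes_emitted=0
After char 2 ('j'=35): chars_in_quartet=3 acc=0x14F63 bytes_emitted=0
After char 3 ('D'=3): chars_in_quartet=4 acc=0x53D8C3 -> emit 53 D8 C3, reset; bytes_emitted=3
After char 4 ('I'=8): chars_in_quartet=1 acc=0x8 bytes_emitted=3
After char 5 ('6'=58): chars_in_quartet=2 acc=0x23A bytes_emitted=3
After char 6 ('s'=44): chars_in_quartet=3 acc=0x8EAC bytes_emitted=3
After char 7 ('B'=1): chars_in_quartet=4 acc=0x23AB01 -> emit 23 AB 01, reset; bytes_emitted=6
After char 8 ('/'=63): chars_in_quartet=1 acc=0x3F bytes_emitted=6
After char 9 ('s'=44): chars_in_quartet=2 acc=0xFEC bytes_emitted=6
After char 10 ('g'=32): chars_in_quartet=3 acc=0x3FB20 bytes_emitted=6
Padding '=': partial quartet acc=0x3FB20 -> emit FE C8; bytes_emitted=8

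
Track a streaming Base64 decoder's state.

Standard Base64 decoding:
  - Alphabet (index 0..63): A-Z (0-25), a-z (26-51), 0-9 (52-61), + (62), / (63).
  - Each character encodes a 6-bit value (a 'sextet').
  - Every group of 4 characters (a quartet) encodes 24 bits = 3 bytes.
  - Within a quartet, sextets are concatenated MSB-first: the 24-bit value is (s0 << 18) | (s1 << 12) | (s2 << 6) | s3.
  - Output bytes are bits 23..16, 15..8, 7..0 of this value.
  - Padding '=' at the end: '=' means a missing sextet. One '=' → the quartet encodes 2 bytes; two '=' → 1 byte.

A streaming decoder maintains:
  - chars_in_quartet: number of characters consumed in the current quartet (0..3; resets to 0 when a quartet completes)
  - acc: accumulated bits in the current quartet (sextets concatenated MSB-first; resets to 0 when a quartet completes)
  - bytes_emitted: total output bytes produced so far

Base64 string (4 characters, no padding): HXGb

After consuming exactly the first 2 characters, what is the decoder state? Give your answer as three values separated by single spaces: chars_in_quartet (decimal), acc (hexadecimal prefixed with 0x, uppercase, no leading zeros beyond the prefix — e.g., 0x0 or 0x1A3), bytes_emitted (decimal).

Answer: 2 0x1D7 0

Derivation:
After char 0 ('H'=7): chars_in_quartet=1 acc=0x7 bytes_emitted=0
After char 1 ('X'=23): chars_in_quartet=2 acc=0x1D7 bytes_emitted=0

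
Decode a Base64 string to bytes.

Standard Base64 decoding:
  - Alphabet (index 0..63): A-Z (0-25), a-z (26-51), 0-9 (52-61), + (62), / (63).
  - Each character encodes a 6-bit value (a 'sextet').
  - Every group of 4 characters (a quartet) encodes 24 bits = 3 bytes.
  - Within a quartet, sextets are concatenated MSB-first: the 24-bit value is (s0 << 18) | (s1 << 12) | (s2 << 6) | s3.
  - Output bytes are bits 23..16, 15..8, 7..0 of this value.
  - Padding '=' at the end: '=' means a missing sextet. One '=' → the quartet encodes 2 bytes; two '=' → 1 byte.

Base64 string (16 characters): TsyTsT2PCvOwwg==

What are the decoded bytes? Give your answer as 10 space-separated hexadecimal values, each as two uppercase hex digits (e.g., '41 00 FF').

After char 0 ('T'=19): chars_in_quartet=1 acc=0x13 bytes_emitted=0
After char 1 ('s'=44): chars_in_quartet=2 acc=0x4EC bytes_emitted=0
After char 2 ('y'=50): chars_in_quartet=3 acc=0x13B32 bytes_emitted=0
After char 3 ('T'=19): chars_in_quartet=4 acc=0x4ECC93 -> emit 4E CC 93, reset; bytes_emitted=3
After char 4 ('s'=44): chars_in_quartet=1 acc=0x2C bytes_emitted=3
After char 5 ('T'=19): chars_in_quartet=2 acc=0xB13 bytes_emitted=3
After char 6 ('2'=54): chars_in_quartet=3 acc=0x2C4F6 bytes_emitted=3
After char 7 ('P'=15): chars_in_quartet=4 acc=0xB13D8F -> emit B1 3D 8F, reset; bytes_emitted=6
After char 8 ('C'=2): chars_in_quartet=1 acc=0x2 bytes_emitted=6
After char 9 ('v'=47): chars_in_quartet=2 acc=0xAF bytes_emitted=6
After char 10 ('O'=14): chars_in_quartet=3 acc=0x2BCE bytes_emitted=6
After char 11 ('w'=48): chars_in_quartet=4 acc=0xAF3B0 -> emit 0A F3 B0, reset; bytes_emitted=9
After char 12 ('w'=48): chars_in_quartet=1 acc=0x30 bytes_emitted=9
After char 13 ('g'=32): chars_in_quartet=2 acc=0xC20 bytes_emitted=9
Padding '==': partial quartet acc=0xC20 -> emit C2; bytes_emitted=10

Answer: 4E CC 93 B1 3D 8F 0A F3 B0 C2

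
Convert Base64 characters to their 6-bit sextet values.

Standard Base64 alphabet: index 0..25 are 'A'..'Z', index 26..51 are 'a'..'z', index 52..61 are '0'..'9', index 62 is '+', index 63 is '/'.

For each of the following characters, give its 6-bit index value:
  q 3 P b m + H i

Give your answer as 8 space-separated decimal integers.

'q': a..z range, 26 + ord('q') − ord('a') = 42
'3': 0..9 range, 52 + ord('3') − ord('0') = 55
'P': A..Z range, ord('P') − ord('A') = 15
'b': a..z range, 26 + ord('b') − ord('a') = 27
'm': a..z range, 26 + ord('m') − ord('a') = 38
'+': index 62
'H': A..Z range, ord('H') − ord('A') = 7
'i': a..z range, 26 + ord('i') − ord('a') = 34

Answer: 42 55 15 27 38 62 7 34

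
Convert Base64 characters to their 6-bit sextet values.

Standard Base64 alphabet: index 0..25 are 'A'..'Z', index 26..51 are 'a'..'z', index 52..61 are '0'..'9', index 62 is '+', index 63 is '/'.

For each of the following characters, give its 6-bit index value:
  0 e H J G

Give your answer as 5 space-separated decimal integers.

Answer: 52 30 7 9 6

Derivation:
'0': 0..9 range, 52 + ord('0') − ord('0') = 52
'e': a..z range, 26 + ord('e') − ord('a') = 30
'H': A..Z range, ord('H') − ord('A') = 7
'J': A..Z range, ord('J') − ord('A') = 9
'G': A..Z range, ord('G') − ord('A') = 6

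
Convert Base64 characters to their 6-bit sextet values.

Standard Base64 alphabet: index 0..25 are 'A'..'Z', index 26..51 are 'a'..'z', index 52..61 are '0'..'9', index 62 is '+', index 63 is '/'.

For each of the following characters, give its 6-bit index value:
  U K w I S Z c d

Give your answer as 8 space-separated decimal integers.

Answer: 20 10 48 8 18 25 28 29

Derivation:
'U': A..Z range, ord('U') − ord('A') = 20
'K': A..Z range, ord('K') − ord('A') = 10
'w': a..z range, 26 + ord('w') − ord('a') = 48
'I': A..Z range, ord('I') − ord('A') = 8
'S': A..Z range, ord('S') − ord('A') = 18
'Z': A..Z range, ord('Z') − ord('A') = 25
'c': a..z range, 26 + ord('c') − ord('a') = 28
'd': a..z range, 26 + ord('d') − ord('a') = 29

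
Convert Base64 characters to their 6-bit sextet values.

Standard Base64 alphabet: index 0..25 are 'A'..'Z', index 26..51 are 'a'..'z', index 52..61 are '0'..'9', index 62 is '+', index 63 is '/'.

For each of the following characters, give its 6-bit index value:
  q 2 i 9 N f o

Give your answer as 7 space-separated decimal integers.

'q': a..z range, 26 + ord('q') − ord('a') = 42
'2': 0..9 range, 52 + ord('2') − ord('0') = 54
'i': a..z range, 26 + ord('i') − ord('a') = 34
'9': 0..9 range, 52 + ord('9') − ord('0') = 61
'N': A..Z range, ord('N') − ord('A') = 13
'f': a..z range, 26 + ord('f') − ord('a') = 31
'o': a..z range, 26 + ord('o') − ord('a') = 40

Answer: 42 54 34 61 13 31 40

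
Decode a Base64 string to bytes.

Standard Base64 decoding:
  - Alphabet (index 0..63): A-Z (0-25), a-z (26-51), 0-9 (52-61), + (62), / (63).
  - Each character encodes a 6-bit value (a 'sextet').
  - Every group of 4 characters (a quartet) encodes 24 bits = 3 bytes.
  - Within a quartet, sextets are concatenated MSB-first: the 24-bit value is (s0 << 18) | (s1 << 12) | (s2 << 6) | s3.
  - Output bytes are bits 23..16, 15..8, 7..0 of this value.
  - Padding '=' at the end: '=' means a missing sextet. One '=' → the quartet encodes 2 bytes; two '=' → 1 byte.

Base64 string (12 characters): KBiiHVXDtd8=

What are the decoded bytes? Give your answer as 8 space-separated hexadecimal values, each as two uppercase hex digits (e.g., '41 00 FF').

Answer: 28 18 A2 1D 55 C3 B5 DF

Derivation:
After char 0 ('K'=10): chars_in_quartet=1 acc=0xA bytes_emitted=0
After char 1 ('B'=1): chars_in_quartet=2 acc=0x281 bytes_emitted=0
After char 2 ('i'=34): chars_in_quartet=3 acc=0xA062 bytes_emitted=0
After char 3 ('i'=34): chars_in_quartet=4 acc=0x2818A2 -> emit 28 18 A2, reset; bytes_emitted=3
After char 4 ('H'=7): chars_in_quartet=1 acc=0x7 bytes_emitted=3
After char 5 ('V'=21): chars_in_quartet=2 acc=0x1D5 bytes_emitted=3
After char 6 ('X'=23): chars_in_quartet=3 acc=0x7557 bytes_emitted=3
After char 7 ('D'=3): chars_in_quartet=4 acc=0x1D55C3 -> emit 1D 55 C3, reset; bytes_emitted=6
After char 8 ('t'=45): chars_in_quartet=1 acc=0x2D bytes_emitted=6
After char 9 ('d'=29): chars_in_quartet=2 acc=0xB5D bytes_emitted=6
After char 10 ('8'=60): chars_in_quartet=3 acc=0x2D77C bytes_emitted=6
Padding '=': partial quartet acc=0x2D77C -> emit B5 DF; bytes_emitted=8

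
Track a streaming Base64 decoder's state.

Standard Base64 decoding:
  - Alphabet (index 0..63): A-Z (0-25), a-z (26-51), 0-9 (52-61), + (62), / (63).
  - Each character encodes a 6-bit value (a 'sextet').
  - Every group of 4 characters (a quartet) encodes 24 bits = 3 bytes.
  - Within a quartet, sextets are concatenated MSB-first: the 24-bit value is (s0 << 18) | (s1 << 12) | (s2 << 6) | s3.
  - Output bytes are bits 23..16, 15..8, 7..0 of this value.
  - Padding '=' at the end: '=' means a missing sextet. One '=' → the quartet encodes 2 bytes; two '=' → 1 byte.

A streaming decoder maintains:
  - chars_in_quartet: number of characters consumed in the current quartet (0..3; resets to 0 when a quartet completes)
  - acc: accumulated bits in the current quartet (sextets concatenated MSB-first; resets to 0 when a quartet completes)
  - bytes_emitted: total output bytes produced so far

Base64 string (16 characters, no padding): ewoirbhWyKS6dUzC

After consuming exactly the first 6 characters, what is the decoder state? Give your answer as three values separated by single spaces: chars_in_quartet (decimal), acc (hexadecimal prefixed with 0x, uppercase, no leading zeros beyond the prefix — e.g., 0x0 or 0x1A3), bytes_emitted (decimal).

After char 0 ('e'=30): chars_in_quartet=1 acc=0x1E bytes_emitted=0
After char 1 ('w'=48): chars_in_quartet=2 acc=0x7B0 bytes_emitted=0
After char 2 ('o'=40): chars_in_quartet=3 acc=0x1EC28 bytes_emitted=0
After char 3 ('i'=34): chars_in_quartet=4 acc=0x7B0A22 -> emit 7B 0A 22, reset; bytes_emitted=3
After char 4 ('r'=43): chars_in_quartet=1 acc=0x2B bytes_emitted=3
After char 5 ('b'=27): chars_in_quartet=2 acc=0xADB bytes_emitted=3

Answer: 2 0xADB 3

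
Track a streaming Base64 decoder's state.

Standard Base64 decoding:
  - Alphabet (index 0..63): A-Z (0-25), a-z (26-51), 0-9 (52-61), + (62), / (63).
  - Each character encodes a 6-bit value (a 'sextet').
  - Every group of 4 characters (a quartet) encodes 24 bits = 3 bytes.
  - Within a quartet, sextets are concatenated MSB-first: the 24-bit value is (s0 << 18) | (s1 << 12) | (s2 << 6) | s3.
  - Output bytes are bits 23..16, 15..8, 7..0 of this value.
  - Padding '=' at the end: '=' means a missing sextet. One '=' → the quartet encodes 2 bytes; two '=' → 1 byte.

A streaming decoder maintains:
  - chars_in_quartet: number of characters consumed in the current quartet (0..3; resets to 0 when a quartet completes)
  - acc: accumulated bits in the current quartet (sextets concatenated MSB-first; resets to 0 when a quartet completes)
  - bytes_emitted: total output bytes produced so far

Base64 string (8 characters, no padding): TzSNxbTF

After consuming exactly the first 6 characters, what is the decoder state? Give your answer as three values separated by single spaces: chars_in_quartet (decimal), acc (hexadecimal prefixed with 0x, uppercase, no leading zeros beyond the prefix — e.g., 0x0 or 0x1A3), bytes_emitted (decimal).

After char 0 ('T'=19): chars_in_quartet=1 acc=0x13 bytes_emitted=0
After char 1 ('z'=51): chars_in_quartet=2 acc=0x4F3 bytes_emitted=0
After char 2 ('S'=18): chars_in_quartet=3 acc=0x13CD2 bytes_emitted=0
After char 3 ('N'=13): chars_in_quartet=4 acc=0x4F348D -> emit 4F 34 8D, reset; bytes_emitted=3
After char 4 ('x'=49): chars_in_quartet=1 acc=0x31 bytes_emitted=3
After char 5 ('b'=27): chars_in_quartet=2 acc=0xC5B bytes_emitted=3

Answer: 2 0xC5B 3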